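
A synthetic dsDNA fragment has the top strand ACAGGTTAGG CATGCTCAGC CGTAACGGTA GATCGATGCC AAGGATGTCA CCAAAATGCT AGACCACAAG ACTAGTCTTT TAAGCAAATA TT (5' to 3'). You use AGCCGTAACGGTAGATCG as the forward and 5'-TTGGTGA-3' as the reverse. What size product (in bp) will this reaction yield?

The forward primer matches the template at positions 18–35.
Reverse complement of the reverse primer: TCACCAA. This occurs on the top strand at positions 48–54.
The product runs from position 18 to position 54, so its length is 54 − 18 + 1 = 37 bp.

37 bp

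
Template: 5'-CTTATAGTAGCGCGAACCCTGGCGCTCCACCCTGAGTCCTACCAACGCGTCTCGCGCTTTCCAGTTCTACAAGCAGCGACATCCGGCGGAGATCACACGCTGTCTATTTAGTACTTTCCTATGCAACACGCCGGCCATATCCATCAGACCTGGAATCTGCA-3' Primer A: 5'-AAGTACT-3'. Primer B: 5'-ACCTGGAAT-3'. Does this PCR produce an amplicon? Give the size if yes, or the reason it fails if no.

Primer A (AAGTACT) has reverse complement AGTACTT, which matches the top strand at positions 110–116; primer A anneals to the top strand there with its 3' end pointing upstream toward position 110.
Primer B (ACCTGGAAT) matches the top strand directly at positions 148–156; it anneals to the bottom strand with its 3' end pointing downstream toward position 156.
The 3' ends diverge (primer A extends toward position 1, primer B toward position 161), so the primers never converge on a shared product.

No product — the primers' 3' ends point away from each other.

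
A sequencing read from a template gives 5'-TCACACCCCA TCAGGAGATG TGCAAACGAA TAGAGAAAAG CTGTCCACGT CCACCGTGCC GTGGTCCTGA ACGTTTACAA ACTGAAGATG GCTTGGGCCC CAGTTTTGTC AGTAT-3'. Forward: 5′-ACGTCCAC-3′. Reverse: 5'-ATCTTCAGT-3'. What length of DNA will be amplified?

43 bp

Scanning the template, ACGTCCAC occurs at positions 47–54; this primer anneals to the bottom strand there with its 3' end pointing downstream.
Taking the reverse complement of ATCTTCAGT gives ACTGAAGAT, found at positions 81–89 on the template; the primer anneals here to the top strand with its 3' end pointing upstream.
Product length = (reverse-primer end) − (forward-primer start) + 1 = 89 − 47 + 1 = 43 bp.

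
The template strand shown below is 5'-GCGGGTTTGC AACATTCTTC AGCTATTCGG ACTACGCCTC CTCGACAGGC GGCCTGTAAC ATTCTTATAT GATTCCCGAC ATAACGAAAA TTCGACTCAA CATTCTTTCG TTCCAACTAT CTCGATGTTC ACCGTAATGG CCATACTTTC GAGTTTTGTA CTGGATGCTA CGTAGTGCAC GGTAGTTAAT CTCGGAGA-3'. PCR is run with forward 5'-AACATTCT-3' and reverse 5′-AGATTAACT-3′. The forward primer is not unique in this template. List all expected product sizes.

The forward primer AACATTCT matches the top strand at positions 11–18, 58–65, 99–106.
The reverse primer's reverse complement is AGTTAATCT, matching at positions 184–192.
Each forward site pairs with the reverse site to give a product ending at position 192: sizes 182, 135, 94 bp.

182 bp, 135 bp, 94 bp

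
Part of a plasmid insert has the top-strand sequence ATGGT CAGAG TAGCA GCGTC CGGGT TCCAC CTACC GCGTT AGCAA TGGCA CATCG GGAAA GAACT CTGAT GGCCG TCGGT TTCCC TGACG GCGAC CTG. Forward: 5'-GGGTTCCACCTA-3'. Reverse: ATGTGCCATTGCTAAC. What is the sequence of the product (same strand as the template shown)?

The forward primer matches the template at positions 22–33.
Reverse complement of the reverse primer: GTTAGCAATGGCACAT. This occurs on the top strand at positions 38–53.
The product is the template from position 22 through 53 (32 bp).

5'-GGGTTCCACCTACCGCGTTAGCAATGGCACAT-3'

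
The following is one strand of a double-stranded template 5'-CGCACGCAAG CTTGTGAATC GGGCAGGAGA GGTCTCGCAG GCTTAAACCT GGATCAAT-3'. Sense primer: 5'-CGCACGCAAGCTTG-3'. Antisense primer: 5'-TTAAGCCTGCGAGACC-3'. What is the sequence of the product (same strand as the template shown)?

5'-CGCACGCAAGCTTGTGAATCGGGCAGGAGAGGTCTCGCAGGCTTAA-3'

Forward primer CGCACGCAAGCTTG is found on the top strand at positions 1–14.
The reverse primer's reverse complement is GGTCTCGCAGGCTTAA, which matches the template at positions 31–46.
The product is the template from position 1 through 46 (46 bp).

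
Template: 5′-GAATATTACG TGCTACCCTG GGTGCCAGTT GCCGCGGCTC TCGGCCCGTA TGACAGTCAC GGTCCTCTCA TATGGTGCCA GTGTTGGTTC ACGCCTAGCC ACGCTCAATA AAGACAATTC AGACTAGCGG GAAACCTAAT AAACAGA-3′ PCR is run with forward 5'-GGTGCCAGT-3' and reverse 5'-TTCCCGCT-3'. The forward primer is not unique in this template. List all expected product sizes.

113 bp, 60 bp

The forward primer GGTGCCAGT matches the top strand at positions 21–29, 74–82.
The reverse primer's reverse complement is AGCGGGAA, matching at positions 126–133.
Each forward site pairs with the reverse site to give a product ending at position 133: sizes 113, 60 bp.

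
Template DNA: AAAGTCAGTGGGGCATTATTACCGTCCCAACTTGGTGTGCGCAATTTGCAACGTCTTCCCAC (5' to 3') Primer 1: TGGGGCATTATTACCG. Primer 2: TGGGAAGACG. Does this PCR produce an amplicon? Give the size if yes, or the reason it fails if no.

Yes — a 53 bp product.

Primer 1 (TGGGGCATTATTACCG) matches the top strand at positions 9–24; it acts as a forward primer.
Primer 2's reverse complement is CGTCTTCCCA, matching the top strand at positions 52–61; it acts as a reverse primer.
The 3' ends face each other across positions 9–61, giving a 53 bp product.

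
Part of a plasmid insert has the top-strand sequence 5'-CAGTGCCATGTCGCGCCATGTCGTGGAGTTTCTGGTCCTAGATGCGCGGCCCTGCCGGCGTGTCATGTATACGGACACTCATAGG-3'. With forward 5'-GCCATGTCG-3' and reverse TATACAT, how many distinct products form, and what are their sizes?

Two products: 67 bp, 57 bp

The forward primer GCCATGTCG matches the top strand at positions 5–13, 15–23.
The reverse primer's reverse complement is ATGTATA, matching at positions 65–71.
Each forward site pairs with the reverse site to give a product ending at position 71: sizes 67, 57 bp.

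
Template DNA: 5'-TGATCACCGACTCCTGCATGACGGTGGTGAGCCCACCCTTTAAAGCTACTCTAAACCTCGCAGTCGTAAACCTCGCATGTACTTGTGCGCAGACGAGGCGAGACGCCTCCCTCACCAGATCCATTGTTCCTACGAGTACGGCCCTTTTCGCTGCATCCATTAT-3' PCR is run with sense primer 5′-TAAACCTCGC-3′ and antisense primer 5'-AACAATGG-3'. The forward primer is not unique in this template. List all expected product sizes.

77 bp, 62 bp

The forward primer TAAACCTCGC matches the top strand at positions 52–61, 67–76.
The reverse primer's reverse complement is CCATTGTT, matching at positions 121–128.
Each forward site pairs with the reverse site to give a product ending at position 128: sizes 77, 62 bp.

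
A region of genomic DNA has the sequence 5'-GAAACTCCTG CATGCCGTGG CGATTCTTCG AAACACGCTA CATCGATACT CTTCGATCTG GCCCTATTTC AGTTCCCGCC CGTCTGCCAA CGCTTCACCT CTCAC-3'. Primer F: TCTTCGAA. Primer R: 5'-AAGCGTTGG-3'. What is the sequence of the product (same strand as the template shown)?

5'-TCTTCGAAACACGCTACATCGATACTCTTCGATCTGGCCCTATTTCAGTTCCCGCCCGTCTGCCAACGCTT-3'

Forward primer TCTTCGAA is found on the top strand at positions 25–32.
Reverse complement of the reverse primer: CCAACGCTT. This occurs on the top strand at positions 87–95.
The product is the template from position 25 through 95 (71 bp).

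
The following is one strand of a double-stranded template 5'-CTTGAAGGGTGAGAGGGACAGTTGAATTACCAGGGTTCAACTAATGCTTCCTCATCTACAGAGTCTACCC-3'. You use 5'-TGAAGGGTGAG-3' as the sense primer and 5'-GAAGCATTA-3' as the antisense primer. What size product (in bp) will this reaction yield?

Forward primer TGAAGGGTGAG is found on the top strand at positions 3–13.
The reverse primer's reverse complement is TAATGCTTC, which matches the template at positions 42–50.
Amplicon spans positions 3–50: 48 bp.

48 bp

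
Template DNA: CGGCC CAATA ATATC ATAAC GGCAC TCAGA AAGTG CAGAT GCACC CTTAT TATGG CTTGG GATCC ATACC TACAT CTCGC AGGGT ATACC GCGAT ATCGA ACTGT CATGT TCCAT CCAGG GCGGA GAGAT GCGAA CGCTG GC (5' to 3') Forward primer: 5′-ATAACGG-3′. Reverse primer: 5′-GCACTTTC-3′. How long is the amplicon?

21 bp

Forward primer ATAACGG is found on the top strand at positions 16–22.
Reverse complement of the reverse primer: GAAAGTGC. This occurs on the top strand at positions 29–36.
Amplicon spans positions 16–36: 21 bp.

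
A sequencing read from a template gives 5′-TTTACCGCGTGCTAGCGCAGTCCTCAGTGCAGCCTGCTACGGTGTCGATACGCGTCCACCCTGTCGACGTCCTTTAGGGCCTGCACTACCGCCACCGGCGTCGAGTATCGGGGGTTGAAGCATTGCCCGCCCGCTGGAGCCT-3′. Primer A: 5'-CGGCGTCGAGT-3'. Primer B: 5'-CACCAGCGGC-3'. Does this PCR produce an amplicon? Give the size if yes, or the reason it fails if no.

No product — primer B has no binding site in the template.

Primer B (CACCAGCGGC) does not match the top strand, and its reverse complement GCCGCTGGTG does not match either.
With no annealing site for primer B, no amplification occurs.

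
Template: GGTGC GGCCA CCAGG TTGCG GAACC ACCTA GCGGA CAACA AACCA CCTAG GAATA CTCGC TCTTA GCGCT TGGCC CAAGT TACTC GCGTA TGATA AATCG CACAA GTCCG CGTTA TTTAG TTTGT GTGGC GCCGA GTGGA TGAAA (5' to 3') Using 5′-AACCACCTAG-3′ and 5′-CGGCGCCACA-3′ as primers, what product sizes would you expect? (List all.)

The forward primer AACCACCTAG matches the top strand at positions 22–31, 41–50.
The reverse primer's reverse complement is TGTGGCGCCG, matching at positions 125–134.
Each forward site pairs with the reverse site to give a product ending at position 134: sizes 113, 94 bp.

113 bp, 94 bp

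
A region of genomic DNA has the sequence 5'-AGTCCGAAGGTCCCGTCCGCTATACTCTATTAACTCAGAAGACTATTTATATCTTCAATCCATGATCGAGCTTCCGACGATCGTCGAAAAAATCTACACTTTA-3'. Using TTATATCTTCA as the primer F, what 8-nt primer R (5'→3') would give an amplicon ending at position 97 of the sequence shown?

5'-GTAGATTT-3'

The forward primer binds at positions 47–57; the product's 3' end on the top strand is position 97.
The reverse primer anneals to the top strand over positions 90–97, i.e. to AAATCTAC.
Its sequence written 5'→3' is the reverse complement: GTAGATTT.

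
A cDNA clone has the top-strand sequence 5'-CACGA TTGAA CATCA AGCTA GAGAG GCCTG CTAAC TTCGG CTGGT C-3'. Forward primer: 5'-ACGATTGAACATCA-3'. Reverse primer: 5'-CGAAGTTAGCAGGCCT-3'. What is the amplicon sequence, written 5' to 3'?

Scanning the template, ACGATTGAACATCA occurs at positions 2–15; this primer anneals to the bottom strand there with its 3' end pointing downstream.
Taking the reverse complement of CGAAGTTAGCAGGCCT gives AGGCCTGCTAACTTCG, found at positions 24–39 on the template; the primer anneals here to the top strand with its 3' end pointing upstream.
The product is the template from position 2 through 39 (38 bp).

5'-ACGATTGAACATCAAGCTAGAGAGGCCTGCTAACTTCG-3'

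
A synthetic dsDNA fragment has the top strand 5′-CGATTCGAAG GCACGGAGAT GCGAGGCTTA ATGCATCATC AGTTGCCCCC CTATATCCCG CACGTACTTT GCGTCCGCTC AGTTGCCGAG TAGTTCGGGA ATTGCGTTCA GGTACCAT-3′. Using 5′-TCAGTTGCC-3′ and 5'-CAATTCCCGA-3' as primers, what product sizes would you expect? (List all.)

66 bp, 26 bp

The forward primer TCAGTTGCC matches the top strand at positions 39–47, 79–87.
The reverse primer's reverse complement is TCGGGAATTG, matching at positions 95–104.
Each forward site pairs with the reverse site to give a product ending at position 104: sizes 66, 26 bp.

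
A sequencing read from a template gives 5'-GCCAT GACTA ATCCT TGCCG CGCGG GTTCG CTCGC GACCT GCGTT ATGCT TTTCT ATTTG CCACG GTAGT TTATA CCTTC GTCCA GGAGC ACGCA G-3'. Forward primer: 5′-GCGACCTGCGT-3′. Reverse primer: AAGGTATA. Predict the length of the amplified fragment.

Forward primer GCGACCTGCGT is found on the top strand at positions 34–44.
Taking the reverse complement of AAGGTATA gives TATACCTT, found at positions 72–79 on the template; the primer anneals here to the top strand with its 3' end pointing upstream.
Amplicon spans positions 34–79: 46 bp.

46 bp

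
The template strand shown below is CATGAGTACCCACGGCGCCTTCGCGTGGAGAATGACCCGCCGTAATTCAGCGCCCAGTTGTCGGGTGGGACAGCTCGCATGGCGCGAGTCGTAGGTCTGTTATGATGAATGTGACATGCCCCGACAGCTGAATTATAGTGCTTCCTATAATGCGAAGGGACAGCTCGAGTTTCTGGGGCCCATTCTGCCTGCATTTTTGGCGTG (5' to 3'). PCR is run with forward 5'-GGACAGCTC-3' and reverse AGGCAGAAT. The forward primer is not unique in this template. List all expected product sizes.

The forward primer GGACAGCTC matches the top strand at positions 68–76, 158–166.
The reverse primer's reverse complement is ATTCTGCCT, matching at positions 182–190.
Each forward site pairs with the reverse site to give a product ending at position 190: sizes 123, 33 bp.

123 bp, 33 bp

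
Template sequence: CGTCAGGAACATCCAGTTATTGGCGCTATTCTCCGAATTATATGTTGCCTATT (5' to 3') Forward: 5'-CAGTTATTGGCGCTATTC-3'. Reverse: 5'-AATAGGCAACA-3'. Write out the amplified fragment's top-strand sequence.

5'-CAGTTATTGGCGCTATTCTCCGAATTATATGTTGCCTATT-3'

Scanning the template, CAGTTATTGGCGCTATTC occurs at positions 14–31; this primer anneals to the bottom strand there with its 3' end pointing downstream.
Taking the reverse complement of AATAGGCAACA gives TGTTGCCTATT, found at positions 43–53 on the template; the primer anneals here to the top strand with its 3' end pointing upstream.
The product is the template from position 14 through 53 (40 bp).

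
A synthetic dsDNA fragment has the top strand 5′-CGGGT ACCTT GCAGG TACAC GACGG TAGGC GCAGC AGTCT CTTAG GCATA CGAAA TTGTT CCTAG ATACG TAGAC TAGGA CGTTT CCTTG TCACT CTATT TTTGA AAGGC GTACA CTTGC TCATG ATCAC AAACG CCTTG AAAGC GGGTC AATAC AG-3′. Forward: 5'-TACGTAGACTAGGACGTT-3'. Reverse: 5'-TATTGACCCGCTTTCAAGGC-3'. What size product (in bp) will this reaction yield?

88 bp

Forward primer TACGTAGACTAGGACGTT is found on the top strand at positions 67–84.
The reverse primer's reverse complement is GCCTTGAAAGCGGGTCAATA, which matches the template at positions 135–154.
Amplicon spans positions 67–154: 88 bp.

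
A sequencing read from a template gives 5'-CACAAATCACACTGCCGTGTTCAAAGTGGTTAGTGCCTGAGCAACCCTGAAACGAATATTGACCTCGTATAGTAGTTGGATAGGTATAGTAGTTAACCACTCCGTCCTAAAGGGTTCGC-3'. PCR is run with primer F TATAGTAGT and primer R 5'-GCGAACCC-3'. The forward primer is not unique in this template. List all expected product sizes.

The forward primer TATAGTAGT matches the top strand at positions 68–76, 85–93.
The reverse primer's reverse complement is GGGTTCGC, matching at positions 112–119.
Each forward site pairs with the reverse site to give a product ending at position 119: sizes 52, 35 bp.

52 bp, 35 bp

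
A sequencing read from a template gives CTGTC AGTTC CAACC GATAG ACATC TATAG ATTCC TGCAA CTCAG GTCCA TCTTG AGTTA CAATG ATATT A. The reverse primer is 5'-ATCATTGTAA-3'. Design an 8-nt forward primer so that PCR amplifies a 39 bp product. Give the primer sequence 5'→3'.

The reverse primer's reverse complement TTACAATGAT matches the template at positions 58–67, so the product ends at position 67.
A 39 bp product then starts at position 67 − 39 + 1 = 29.
The forward primer is identical to the top strand there: AGATTCCT.

5'-AGATTCCT-3'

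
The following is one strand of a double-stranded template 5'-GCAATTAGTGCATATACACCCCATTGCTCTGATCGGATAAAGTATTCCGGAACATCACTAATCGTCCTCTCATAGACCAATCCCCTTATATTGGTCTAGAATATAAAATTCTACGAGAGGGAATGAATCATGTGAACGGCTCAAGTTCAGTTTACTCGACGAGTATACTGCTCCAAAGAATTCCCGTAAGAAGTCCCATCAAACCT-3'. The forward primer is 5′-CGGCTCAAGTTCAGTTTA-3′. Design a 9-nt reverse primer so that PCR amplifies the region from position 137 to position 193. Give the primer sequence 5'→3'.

5'-CTTCTTACG-3'

The product's 3' end on the top strand is position 193.
The reverse primer anneals to the top strand over positions 185–193, i.e. to CGTAAGAAG.
Its sequence written 5'→3' is the reverse complement: CTTCTTACG.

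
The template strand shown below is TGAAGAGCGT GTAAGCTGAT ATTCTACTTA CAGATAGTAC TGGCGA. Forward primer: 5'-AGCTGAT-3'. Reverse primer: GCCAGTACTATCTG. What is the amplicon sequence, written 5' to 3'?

5'-AGCTGATATTCTACTTACAGATAGTACTGGC-3'

Scanning the template, AGCTGAT occurs at positions 14–20; this primer anneals to the bottom strand there with its 3' end pointing downstream.
Reverse complement of the reverse primer: CAGATAGTACTGGC. This occurs on the top strand at positions 31–44.
The product is the template from position 14 through 44 (31 bp).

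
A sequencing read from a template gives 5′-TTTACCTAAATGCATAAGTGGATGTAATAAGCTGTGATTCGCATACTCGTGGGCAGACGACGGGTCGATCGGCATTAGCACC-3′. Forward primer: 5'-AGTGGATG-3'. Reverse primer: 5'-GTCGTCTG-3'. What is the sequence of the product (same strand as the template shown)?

5'-AGTGGATGTAATAAGCTGTGATTCGCATACTCGTGGGCAGACGAC-3'

Forward primer AGTGGATG is found on the top strand at positions 17–24.
The reverse primer's reverse complement is CAGACGAC, which matches the template at positions 54–61.
The product is the template from position 17 through 61 (45 bp).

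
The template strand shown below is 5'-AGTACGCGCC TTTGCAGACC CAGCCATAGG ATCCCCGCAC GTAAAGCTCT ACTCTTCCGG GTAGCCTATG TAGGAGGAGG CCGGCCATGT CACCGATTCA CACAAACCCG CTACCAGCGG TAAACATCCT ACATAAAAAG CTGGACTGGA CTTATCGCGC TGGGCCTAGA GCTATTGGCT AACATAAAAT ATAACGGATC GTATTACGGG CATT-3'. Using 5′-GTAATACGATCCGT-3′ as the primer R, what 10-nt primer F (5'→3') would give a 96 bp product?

The reverse primer's reverse complement ACGGATCGTATTAC matches the template at positions 194–207, so the product ends at position 207.
A 96 bp product then starts at position 207 − 96 + 1 = 112.
The forward primer is identical to the top strand there: TACCAGCGGT.

5'-TACCAGCGGT-3'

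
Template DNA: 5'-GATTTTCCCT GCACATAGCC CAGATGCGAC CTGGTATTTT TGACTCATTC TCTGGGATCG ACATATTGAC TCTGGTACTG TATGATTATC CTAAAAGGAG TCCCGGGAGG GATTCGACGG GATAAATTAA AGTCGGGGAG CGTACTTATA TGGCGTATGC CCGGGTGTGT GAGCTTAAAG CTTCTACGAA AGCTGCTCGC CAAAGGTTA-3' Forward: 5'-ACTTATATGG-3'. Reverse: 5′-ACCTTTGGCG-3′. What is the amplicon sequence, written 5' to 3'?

5'-ACTTATATGGCGTATGCCCGGGTGTGTGAGCTTAAAGCTTCTACGAAAGCTGCTCGCCAAAGGT-3'

Scanning the template, ACTTATATGG occurs at positions 144–153; this primer anneals to the bottom strand there with its 3' end pointing downstream.
The reverse primer's reverse complement is CGCCAAAGGT, which matches the template at positions 198–207.
The product is the template from position 144 through 207 (64 bp).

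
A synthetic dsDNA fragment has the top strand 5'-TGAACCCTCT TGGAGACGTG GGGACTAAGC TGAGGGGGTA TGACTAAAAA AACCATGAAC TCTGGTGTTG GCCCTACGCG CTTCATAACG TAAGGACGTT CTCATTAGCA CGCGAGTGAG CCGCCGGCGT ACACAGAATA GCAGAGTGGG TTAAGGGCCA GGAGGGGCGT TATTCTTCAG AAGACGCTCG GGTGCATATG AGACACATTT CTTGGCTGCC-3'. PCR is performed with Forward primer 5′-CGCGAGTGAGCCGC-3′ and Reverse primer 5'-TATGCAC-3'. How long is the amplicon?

88 bp

Scanning the template, CGCGAGTGAGCCGC occurs at positions 111–124; this primer anneals to the bottom strand there with its 3' end pointing downstream.
The reverse primer's reverse complement is GTGCATA, which matches the template at positions 192–198.
Product length = (reverse-primer end) − (forward-primer start) + 1 = 198 − 111 + 1 = 88 bp.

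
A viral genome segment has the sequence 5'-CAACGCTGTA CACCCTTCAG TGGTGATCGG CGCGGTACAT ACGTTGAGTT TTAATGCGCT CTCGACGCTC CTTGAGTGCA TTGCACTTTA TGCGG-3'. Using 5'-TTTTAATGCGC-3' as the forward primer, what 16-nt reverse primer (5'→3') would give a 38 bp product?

5'-GTGCAATGCACTCAAG-3'

The forward primer binds at positions 49–59, so a 38 bp product ends at position 49 + 38 − 1 = 86.
The reverse primer anneals to the top strand over positions 71–86, i.e. to CTTGAGTGCATTGCAC.
Its sequence written 5'→3' is the reverse complement: GTGCAATGCACTCAAG.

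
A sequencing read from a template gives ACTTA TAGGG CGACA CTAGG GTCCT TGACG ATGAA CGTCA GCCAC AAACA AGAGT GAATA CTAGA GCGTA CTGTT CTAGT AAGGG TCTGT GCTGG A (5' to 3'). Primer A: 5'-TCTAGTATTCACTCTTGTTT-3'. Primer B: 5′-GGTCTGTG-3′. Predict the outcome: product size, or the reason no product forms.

No product — the primers' 3' ends point away from each other.

Primer A (TCTAGTATTCACTCTTGTTT) has reverse complement AAACAAGAGTGAATACTAGA, which matches the top strand at positions 46–65; primer A anneals to the top strand there with its 3' end pointing upstream toward position 46.
Primer B (GGTCTGTG) matches the top strand directly at positions 84–91; it anneals to the bottom strand with its 3' end pointing downstream toward position 91.
The 3' ends diverge (primer A extends toward position 1, primer B toward position 96), so the primers never converge on a shared product.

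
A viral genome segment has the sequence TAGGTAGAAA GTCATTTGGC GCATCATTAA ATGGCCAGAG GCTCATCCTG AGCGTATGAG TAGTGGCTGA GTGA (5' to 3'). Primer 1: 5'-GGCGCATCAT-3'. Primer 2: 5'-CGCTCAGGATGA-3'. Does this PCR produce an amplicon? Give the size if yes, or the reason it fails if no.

Primer 1 (GGCGCATCAT) matches the top strand at positions 18–27; it acts as a forward primer.
Primer 2's reverse complement is TCATCCTGAGCG, matching the top strand at positions 43–54; it acts as a reverse primer.
The 3' ends face each other across positions 18–54, giving a 37 bp product.

Yes — a 37 bp product.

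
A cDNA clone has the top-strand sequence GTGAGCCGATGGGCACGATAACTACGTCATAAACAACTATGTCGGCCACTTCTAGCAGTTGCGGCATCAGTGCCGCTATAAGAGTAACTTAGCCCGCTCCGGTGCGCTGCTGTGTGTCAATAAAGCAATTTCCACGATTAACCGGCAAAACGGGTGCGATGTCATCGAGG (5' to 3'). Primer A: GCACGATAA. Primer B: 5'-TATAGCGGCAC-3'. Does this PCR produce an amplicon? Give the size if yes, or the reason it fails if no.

Primer A (GCACGATAA) matches the top strand at positions 13–21; it acts as a forward primer.
Primer B's reverse complement is GTGCCGCTATA, matching the top strand at positions 70–80; it acts as a reverse primer.
The 3' ends face each other across positions 13–80, giving a 68 bp product.

Yes — a 68 bp product.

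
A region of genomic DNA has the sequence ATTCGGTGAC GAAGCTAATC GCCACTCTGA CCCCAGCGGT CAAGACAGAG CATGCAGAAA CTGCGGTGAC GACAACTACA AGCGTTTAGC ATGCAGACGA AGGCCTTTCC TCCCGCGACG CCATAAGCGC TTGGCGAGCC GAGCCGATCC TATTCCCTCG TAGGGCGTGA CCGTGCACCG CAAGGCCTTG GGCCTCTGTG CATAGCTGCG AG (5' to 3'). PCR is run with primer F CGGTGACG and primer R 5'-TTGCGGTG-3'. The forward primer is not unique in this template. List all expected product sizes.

The forward primer CGGTGACG matches the top strand at positions 4–11, 64–71.
The reverse primer's reverse complement is CACCGCAA, matching at positions 176–183.
Each forward site pairs with the reverse site to give a product ending at position 183: sizes 180, 120 bp.

180 bp, 120 bp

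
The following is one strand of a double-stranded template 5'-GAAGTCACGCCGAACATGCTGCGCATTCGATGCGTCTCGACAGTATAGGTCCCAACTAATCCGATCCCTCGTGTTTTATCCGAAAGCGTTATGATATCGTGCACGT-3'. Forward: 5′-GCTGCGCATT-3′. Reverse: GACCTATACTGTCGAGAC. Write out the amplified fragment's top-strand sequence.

5'-GCTGCGCATTCGATGCGTCTCGACAGTATAGGTC-3'

Forward primer GCTGCGCATT is found on the top strand at positions 18–27.
Taking the reverse complement of GACCTATACTGTCGAGAC gives GTCTCGACAGTATAGGTC, found at positions 34–51 on the template; the primer anneals here to the top strand with its 3' end pointing upstream.
The product is the template from position 18 through 51 (34 bp).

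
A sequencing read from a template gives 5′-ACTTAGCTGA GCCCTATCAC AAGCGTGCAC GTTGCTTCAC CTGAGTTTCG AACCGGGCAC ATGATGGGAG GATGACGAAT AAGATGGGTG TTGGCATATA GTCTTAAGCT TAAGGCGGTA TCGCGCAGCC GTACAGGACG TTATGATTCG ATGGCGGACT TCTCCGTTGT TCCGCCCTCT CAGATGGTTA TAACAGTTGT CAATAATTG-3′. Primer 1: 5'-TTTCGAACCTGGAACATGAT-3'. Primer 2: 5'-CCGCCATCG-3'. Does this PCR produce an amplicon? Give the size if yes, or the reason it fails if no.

Primer 1 (TTTCGAACCTGGAACATGAT) does not match the top strand, and its reverse complement ATCATGTTCCAGGTTCGAAA does not match either.
With no annealing site for primer 1, no amplification occurs.

No product — primer 1 has no binding site in the template.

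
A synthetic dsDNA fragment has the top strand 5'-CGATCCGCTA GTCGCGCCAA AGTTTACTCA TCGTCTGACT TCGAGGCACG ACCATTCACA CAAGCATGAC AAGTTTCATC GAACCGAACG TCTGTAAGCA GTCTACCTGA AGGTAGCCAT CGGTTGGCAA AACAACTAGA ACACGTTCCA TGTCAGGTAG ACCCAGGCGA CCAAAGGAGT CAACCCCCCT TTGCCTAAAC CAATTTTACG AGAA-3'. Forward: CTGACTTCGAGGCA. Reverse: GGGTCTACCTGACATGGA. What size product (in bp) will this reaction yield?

130 bp

Scanning the template, CTGACTTCGAGGCA occurs at positions 35–48; this primer anneals to the bottom strand there with its 3' end pointing downstream.
Taking the reverse complement of GGGTCTACCTGACATGGA gives TCCATGTCAGGTAGACCC, found at positions 147–164 on the template; the primer anneals here to the top strand with its 3' end pointing upstream.
Product length = (reverse-primer end) − (forward-primer start) + 1 = 164 − 35 + 1 = 130 bp.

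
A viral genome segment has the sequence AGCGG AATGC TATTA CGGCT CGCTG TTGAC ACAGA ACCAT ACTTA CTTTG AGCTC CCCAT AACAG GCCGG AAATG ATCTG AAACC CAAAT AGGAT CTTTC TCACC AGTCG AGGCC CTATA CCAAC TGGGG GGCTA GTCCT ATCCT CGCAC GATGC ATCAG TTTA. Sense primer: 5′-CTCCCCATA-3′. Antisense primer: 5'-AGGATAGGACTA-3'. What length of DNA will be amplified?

The forward primer matches the template at positions 53–61.
Taking the reverse complement of AGGATAGGACTA gives TAGTCCTATCCT, found at positions 134–145 on the template; the primer anneals here to the top strand with its 3' end pointing upstream.
The product runs from position 53 to position 145, so its length is 145 − 53 + 1 = 93 bp.

93 bp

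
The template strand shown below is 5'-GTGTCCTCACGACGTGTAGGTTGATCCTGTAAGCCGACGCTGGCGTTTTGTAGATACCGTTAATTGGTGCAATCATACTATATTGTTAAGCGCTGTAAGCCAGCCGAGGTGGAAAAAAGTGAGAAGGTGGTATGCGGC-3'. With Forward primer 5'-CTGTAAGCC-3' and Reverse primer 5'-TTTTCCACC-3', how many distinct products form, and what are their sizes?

The forward primer CTGTAAGCC matches the top strand at positions 27–35, 93–101.
The reverse primer's reverse complement is GGTGGAAAA, matching at positions 108–116.
Each forward site pairs with the reverse site to give a product ending at position 116: sizes 90, 24 bp.

Two products: 90 bp, 24 bp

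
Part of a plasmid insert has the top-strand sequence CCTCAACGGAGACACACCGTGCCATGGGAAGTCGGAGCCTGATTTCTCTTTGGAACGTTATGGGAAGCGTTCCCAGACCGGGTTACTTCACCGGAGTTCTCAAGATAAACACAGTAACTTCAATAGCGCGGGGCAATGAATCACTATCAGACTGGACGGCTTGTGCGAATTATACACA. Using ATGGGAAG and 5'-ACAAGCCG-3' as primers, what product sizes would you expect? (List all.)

The forward primer ATGGGAAG matches the top strand at positions 24–31, 60–67.
The reverse primer's reverse complement is CGGCTTGT, matching at positions 157–164.
Each forward site pairs with the reverse site to give a product ending at position 164: sizes 141, 105 bp.

141 bp, 105 bp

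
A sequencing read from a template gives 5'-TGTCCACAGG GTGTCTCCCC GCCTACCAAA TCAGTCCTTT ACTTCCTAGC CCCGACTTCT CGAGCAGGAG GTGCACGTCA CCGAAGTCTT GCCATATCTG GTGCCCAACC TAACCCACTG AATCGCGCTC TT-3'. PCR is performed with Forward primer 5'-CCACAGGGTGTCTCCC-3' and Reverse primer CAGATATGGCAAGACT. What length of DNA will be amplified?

97 bp

The forward primer matches the template at positions 4–19.
Taking the reverse complement of CAGATATGGCAAGACT gives AGTCTTGCCATATCTG, found at positions 85–100 on the template; the primer anneals here to the top strand with its 3' end pointing upstream.
Product length = (reverse-primer end) − (forward-primer start) + 1 = 100 − 4 + 1 = 97 bp.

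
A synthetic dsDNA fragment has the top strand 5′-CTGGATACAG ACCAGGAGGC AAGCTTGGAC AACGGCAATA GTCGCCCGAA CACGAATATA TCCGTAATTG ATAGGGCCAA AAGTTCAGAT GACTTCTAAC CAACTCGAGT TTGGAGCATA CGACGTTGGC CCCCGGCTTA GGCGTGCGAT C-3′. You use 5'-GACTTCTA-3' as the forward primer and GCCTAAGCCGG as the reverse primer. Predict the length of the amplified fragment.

The forward primer matches the template at positions 91–98.
Reverse complement of the reverse primer: CCGGCTTAGGC. This occurs on the top strand at positions 133–143.
Amplicon spans positions 91–143: 53 bp.

53 bp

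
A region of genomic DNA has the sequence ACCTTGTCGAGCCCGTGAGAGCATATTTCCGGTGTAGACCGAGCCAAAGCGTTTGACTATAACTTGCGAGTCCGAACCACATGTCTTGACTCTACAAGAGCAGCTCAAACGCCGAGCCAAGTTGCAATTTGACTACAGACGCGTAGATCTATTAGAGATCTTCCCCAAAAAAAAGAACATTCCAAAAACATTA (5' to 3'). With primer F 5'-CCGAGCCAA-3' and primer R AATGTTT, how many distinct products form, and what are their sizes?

The forward primer CCGAGCCAA matches the top strand at positions 39–47, 112–120.
The reverse primer's reverse complement is AAACATT, matching at positions 186–192.
Each forward site pairs with the reverse site to give a product ending at position 192: sizes 154, 81 bp.

Two products: 154 bp, 81 bp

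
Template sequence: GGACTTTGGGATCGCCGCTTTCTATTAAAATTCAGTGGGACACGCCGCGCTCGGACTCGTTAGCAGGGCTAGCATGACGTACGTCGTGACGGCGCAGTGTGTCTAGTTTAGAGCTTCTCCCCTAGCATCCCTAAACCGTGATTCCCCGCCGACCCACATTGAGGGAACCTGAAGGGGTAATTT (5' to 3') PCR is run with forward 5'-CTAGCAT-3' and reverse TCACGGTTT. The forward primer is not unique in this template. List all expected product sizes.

73 bp, 20 bp

The forward primer CTAGCAT matches the top strand at positions 69–75, 122–128.
The reverse primer's reverse complement is AAACCGTGA, matching at positions 133–141.
Each forward site pairs with the reverse site to give a product ending at position 141: sizes 73, 20 bp.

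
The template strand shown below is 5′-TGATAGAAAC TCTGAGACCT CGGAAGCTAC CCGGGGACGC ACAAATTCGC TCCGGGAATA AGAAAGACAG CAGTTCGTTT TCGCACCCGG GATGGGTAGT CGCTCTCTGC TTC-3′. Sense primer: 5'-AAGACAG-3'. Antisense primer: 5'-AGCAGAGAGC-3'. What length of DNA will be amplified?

Forward primer AAGACAG is found on the top strand at positions 64–70.
Reverse complement of the reverse primer: GCTCTCTGCT. This occurs on the top strand at positions 102–111.
The product runs from position 64 to position 111, so its length is 111 − 64 + 1 = 48 bp.

48 bp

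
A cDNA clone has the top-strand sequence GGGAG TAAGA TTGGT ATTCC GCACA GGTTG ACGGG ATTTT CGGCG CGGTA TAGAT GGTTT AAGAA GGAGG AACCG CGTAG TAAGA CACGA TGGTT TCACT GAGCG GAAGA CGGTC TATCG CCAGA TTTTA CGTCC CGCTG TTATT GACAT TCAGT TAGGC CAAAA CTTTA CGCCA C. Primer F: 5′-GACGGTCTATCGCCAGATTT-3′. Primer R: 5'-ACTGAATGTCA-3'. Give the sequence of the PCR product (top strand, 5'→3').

The forward primer matches the template at positions 109–128.
Reverse complement of the reverse primer: TGACATTCAGT. This occurs on the top strand at positions 145–155.
The product is the template from position 109 through 155 (47 bp).

5'-GACGGTCTATCGCCAGATTTTACGTCCCGCTGTTATTGACATTCAGT-3'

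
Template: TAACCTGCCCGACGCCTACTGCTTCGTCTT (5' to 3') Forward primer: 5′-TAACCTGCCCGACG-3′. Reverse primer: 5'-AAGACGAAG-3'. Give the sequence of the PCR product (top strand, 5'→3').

Scanning the template, TAACCTGCCCGACG occurs at positions 1–14; this primer anneals to the bottom strand there with its 3' end pointing downstream.
The reverse primer's reverse complement is CTTCGTCTT, which matches the template at positions 22–30.
The product is the template from position 1 through 30 (30 bp).

5'-TAACCTGCCCGACGCCTACTGCTTCGTCTT-3'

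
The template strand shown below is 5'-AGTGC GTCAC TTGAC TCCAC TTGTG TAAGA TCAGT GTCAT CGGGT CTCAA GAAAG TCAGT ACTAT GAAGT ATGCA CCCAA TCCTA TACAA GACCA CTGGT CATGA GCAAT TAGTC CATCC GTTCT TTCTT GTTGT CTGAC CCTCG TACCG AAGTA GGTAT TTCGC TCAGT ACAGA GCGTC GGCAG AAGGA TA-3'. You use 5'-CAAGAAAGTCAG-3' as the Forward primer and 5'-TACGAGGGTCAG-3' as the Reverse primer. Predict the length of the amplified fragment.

The forward primer matches the template at positions 48–59.
The reverse primer's reverse complement is CTGACCCTCGTA, which matches the template at positions 136–147.
The product runs from position 48 to position 147, so its length is 147 − 48 + 1 = 100 bp.

100 bp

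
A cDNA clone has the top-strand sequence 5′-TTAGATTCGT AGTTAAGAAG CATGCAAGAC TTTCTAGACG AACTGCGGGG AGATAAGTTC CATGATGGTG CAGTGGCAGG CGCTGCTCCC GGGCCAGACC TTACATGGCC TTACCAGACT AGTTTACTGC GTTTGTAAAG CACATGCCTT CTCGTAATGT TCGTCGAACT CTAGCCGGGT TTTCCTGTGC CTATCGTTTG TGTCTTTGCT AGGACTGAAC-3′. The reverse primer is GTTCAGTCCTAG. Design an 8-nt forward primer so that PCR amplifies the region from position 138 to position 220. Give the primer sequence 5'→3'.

The reverse primer's reverse complement CTAGGACTGAAC matches the template at positions 209–220; the product starts at position 138.
The forward primer is identical to the top strand over positions 138–145: AAGCACAT.

5'-AAGCACAT-3'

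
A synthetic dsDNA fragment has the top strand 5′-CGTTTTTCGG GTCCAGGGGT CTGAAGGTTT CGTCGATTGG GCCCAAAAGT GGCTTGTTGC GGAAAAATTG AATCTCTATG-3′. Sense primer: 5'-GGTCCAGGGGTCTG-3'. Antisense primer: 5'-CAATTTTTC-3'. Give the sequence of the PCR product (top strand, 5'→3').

5'-GGTCCAGGGGTCTGAAGGTTTCGTCGATTGGGCCCAAAAGTGGCTTGTTGCGGAAAAATTG-3'

The forward primer matches the template at positions 10–23.
The reverse primer's reverse complement is GAAAAATTG, which matches the template at positions 62–70.
The product is the template from position 10 through 70 (61 bp).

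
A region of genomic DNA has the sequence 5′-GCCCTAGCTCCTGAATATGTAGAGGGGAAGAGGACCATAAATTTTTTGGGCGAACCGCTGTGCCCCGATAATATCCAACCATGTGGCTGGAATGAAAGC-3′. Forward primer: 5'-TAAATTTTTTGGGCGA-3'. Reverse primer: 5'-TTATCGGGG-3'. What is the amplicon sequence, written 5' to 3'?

5'-TAAATTTTTTGGGCGAACCGCTGTGCCCCGATAA-3'

Scanning the template, TAAATTTTTTGGGCGA occurs at positions 38–53; this primer anneals to the bottom strand there with its 3' end pointing downstream.
Reverse complement of the reverse primer: CCCCGATAA. This occurs on the top strand at positions 63–71.
The product is the template from position 38 through 71 (34 bp).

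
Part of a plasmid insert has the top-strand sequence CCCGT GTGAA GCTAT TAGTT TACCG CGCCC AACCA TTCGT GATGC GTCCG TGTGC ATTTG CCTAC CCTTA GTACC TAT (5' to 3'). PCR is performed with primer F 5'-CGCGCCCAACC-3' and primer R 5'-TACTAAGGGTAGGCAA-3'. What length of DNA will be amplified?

Scanning the template, CGCGCCCAACC occurs at positions 24–34; this primer anneals to the bottom strand there with its 3' end pointing downstream.
Taking the reverse complement of TACTAAGGGTAGGCAA gives TTGCCTACCCTTAGTA, found at positions 58–73 on the template; the primer anneals here to the top strand with its 3' end pointing upstream.
Product length = (reverse-primer end) − (forward-primer start) + 1 = 73 − 24 + 1 = 50 bp.

50 bp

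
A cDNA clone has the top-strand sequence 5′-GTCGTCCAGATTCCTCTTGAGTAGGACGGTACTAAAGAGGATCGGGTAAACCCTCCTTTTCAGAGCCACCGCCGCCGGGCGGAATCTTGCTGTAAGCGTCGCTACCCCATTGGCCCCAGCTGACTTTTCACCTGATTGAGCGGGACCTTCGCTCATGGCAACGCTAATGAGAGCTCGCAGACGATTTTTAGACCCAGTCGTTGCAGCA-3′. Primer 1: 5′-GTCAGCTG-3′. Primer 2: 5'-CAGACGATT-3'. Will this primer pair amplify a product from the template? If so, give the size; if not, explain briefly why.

Primer 1 (GTCAGCTG) has reverse complement CAGCTGAC, which matches the top strand at positions 117–124; primer 1 anneals to the top strand there with its 3' end pointing upstream toward position 117.
Primer 2 (CAGACGATT) matches the top strand directly at positions 178–186; it anneals to the bottom strand with its 3' end pointing downstream toward position 186.
The 3' ends diverge (primer 1 extends toward position 1, primer 2 toward position 208), so the primers never converge on a shared product.

No product — the primers' 3' ends point away from each other.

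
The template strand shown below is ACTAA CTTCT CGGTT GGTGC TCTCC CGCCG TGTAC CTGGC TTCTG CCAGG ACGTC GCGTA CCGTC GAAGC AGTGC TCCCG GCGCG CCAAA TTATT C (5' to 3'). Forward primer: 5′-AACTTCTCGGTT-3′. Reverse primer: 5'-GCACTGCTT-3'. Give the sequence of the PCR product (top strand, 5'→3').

Forward primer AACTTCTCGGTT is found on the top strand at positions 4–15.
The reverse primer's reverse complement is AAGCAGTGC, which matches the template at positions 67–75.
The product is the template from position 4 through 75 (72 bp).

5'-AACTTCTCGGTTGGTGCTCTCCCGCCGTGTACCTGGCTTCTGCCAGGACGTCGCGTACCGTCGAAGCAGTGC-3'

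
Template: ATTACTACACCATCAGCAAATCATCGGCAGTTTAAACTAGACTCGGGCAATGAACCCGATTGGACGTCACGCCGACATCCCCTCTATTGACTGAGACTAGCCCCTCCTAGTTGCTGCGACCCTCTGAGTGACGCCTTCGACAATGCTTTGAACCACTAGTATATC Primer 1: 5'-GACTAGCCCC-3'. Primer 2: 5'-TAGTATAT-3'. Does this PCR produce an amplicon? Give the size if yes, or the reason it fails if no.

No product — both primers anneal to the same strand and extend in the same direction.

Primer 1 (GACTAGCCCC) matches the top strand at positions 95–104 (3' end points downstream).
Primer 2 (TAGTATAT) also matches the top strand directly, at positions 157–164 — its reverse complement ATATACTA is not present.
Both primers anneal to the bottom strand with 3' ends pointing the same way, so neither can prime synthesis back toward the other.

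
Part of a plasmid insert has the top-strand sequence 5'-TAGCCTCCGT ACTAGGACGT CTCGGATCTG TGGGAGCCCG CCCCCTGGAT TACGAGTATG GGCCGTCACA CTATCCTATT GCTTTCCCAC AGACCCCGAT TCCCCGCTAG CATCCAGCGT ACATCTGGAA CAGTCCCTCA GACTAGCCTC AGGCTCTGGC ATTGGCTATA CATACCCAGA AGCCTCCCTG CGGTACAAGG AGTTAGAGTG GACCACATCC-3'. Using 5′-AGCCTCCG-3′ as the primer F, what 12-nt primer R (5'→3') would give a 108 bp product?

5'-TAGCGGGGAATC-3'

The forward primer binds at positions 2–9, so a 108 bp product ends at position 2 + 108 − 1 = 109.
The reverse primer anneals to the top strand over positions 98–109, i.e. to GATTCCCCGCTA.
Its sequence written 5'→3' is the reverse complement: TAGCGGGGAATC.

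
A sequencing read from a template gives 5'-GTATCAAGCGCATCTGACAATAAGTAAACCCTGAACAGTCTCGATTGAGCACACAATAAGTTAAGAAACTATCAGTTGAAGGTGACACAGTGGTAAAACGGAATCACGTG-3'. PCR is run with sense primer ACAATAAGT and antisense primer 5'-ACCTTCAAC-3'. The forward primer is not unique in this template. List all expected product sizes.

The forward primer ACAATAAGT matches the top strand at positions 17–25, 53–61.
The reverse primer's reverse complement is GTTGAAGGT, matching at positions 75–83.
Each forward site pairs with the reverse site to give a product ending at position 83: sizes 67, 31 bp.

67 bp, 31 bp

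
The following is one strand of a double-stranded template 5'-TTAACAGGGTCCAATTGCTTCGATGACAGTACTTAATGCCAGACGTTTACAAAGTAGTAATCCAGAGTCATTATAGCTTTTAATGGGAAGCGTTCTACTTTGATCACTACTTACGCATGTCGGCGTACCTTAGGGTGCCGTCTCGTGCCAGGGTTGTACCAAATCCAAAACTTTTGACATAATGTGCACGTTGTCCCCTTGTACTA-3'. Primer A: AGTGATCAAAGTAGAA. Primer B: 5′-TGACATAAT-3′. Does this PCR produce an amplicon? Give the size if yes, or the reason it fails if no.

No product — the primers' 3' ends point away from each other.

Primer A (AGTGATCAAAGTAGAA) has reverse complement TTCTACTTTGATCACT, which matches the top strand at positions 93–108; primer A anneals to the top strand there with its 3' end pointing upstream toward position 93.
Primer B (TGACATAAT) matches the top strand directly at positions 175–183; it anneals to the bottom strand with its 3' end pointing downstream toward position 183.
The 3' ends diverge (primer A extends toward position 1, primer B toward position 206), so the primers never converge on a shared product.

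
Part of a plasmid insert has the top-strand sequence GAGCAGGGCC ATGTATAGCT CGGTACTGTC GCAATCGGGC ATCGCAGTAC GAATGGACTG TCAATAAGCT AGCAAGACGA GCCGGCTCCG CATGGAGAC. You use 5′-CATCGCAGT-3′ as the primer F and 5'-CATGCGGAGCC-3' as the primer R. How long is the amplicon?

Forward primer CATCGCAGT is found on the top strand at positions 40–48.
The reverse primer's reverse complement is GGCTCCGCATG, which matches the template at positions 84–94.
Product length = (reverse-primer end) − (forward-primer start) + 1 = 94 − 40 + 1 = 55 bp.

55 bp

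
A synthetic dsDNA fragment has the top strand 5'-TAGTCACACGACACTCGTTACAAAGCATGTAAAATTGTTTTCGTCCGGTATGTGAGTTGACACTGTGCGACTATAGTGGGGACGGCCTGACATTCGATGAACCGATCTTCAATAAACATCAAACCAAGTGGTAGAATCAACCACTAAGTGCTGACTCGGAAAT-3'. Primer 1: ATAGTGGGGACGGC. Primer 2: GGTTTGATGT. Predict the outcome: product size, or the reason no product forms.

Yes — a 53 bp product.

Primer 1 (ATAGTGGGGACGGC) matches the top strand at positions 73–86; it acts as a forward primer.
Primer 2's reverse complement is ACATCAAACC, matching the top strand at positions 116–125; it acts as a reverse primer.
The 3' ends face each other across positions 73–125, giving a 53 bp product.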